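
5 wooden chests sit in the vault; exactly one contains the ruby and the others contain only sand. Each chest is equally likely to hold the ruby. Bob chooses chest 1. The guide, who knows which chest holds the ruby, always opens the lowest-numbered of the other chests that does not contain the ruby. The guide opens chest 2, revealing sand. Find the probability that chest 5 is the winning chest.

Consider each possible location of the ruby in turn.
If it is in any of chests 1, 3, 4, and 5 (prior 1/5 each): chest 2 is the lowest-numbered option available, probability 1; weight (1/5)·1 = 1/5 each.
If it is in chest 2 (prior 1/5): the guide opened chest 2, so this case is ruled out; weight (1/5)·0 = 0.
The weights sum to 4/5.
So P(the ruby in chest 5 | the guide opened chest 2) = (1/5) / (4/5) = 1/4.

1/4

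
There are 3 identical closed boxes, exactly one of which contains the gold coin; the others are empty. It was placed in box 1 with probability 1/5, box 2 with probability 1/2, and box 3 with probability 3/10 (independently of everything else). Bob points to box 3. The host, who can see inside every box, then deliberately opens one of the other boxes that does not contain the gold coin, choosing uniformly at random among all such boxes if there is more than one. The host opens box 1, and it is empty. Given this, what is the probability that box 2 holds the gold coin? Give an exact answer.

10/13

Consider each possible location of the gold coin in turn.
If it is in box 1 (prior 1/5): the host opened box 1, so this case is ruled out; weight (1/5)·0 = 0.
If it is in box 2 (prior 1/2): the host has no choice, probability 1; weight (1/2)·1 = 1/2.
If it is in box 3 (prior 3/10): the host has 2 equally likely choices, so probability 1/2; weight (3/10)·(1/2) = 3/20.
The weights sum to 13/20.
So P(the gold coin in box 2 | the host opened box 1) = (1/2) / (13/20) = 10/13.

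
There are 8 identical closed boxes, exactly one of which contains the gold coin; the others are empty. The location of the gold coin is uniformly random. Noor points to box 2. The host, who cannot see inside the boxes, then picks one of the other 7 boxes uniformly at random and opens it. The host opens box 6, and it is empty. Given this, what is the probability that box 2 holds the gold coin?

Apply Bayes' rule, conditioning on where the gold coin actually is.
If it is in any of boxes 1, 2, 3, 4, 5, 7, and 8 (prior 1/8 each): the host picks box 6 with probability 1/7 regardless, and it is not the prize; weight (1/8)·(1/7) = 1/56 each.
If it is in box 6 (prior 1/8): the host opened box 6, so this case is ruled out; weight (1/8)·0 = 0.
The weights sum to 1/8.
So P(the gold coin in box 2 | the host opened box 6) = (1/56) / (1/8) = 1/7.

1/7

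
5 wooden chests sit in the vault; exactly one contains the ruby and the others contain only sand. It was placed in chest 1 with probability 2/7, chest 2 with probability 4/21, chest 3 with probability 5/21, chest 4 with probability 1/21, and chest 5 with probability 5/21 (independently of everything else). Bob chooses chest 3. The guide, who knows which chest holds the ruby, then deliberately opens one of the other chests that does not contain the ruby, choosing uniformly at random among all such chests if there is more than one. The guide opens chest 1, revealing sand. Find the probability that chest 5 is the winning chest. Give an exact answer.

4/11

Consider each possible location of the ruby in turn.
If it is in chest 1 (prior 2/7): the guide opened chest 1, so this case is ruled out; weight (2/7)·0 = 0.
If it is in chest 2 (prior 4/21): the guide has 3 equally likely choices, so probability 1/3; weight (4/21)·(1/3) = 4/63.
If it is in chest 3 (prior 5/21): the guide has 4 equally likely choices, so probability 1/4; weight (5/21)·(1/4) = 5/84.
If it is in chest 4 (prior 1/21): the guide has 3 equally likely choices, so probability 1/3; weight (1/21)·(1/3) = 1/63.
If it is in chest 5 (prior 5/21): the guide has 3 equally likely choices, so probability 1/3; weight (5/21)·(1/3) = 5/63.
The weights sum to 55/252.
So P(the ruby in chest 5 | the guide opened chest 1) = (5/63) / (55/252) = 4/11.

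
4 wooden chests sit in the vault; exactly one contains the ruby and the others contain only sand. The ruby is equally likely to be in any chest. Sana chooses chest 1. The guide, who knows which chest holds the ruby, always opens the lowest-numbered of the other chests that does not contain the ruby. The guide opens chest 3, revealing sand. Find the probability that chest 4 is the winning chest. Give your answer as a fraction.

Condition on the true location of the ruby.
If it is in either of chests 1 and 4 (prior 1/4 each): the guide would have opened chest 2 instead, probability 0; weight (1/4)·0 = 0 each.
If it is in chest 2 (prior 1/4): chest 3 is the lowest-numbered option available, probability 1; weight (1/4)·1 = 1/4.
If it is in chest 3 (prior 1/4): the guide opened chest 3, so this case is ruled out; weight (1/4)·0 = 0.
The weights sum to 1/4.
So P(the ruby in chest 4 | the guide opened chest 3) = 0 / (1/4) = 0.

0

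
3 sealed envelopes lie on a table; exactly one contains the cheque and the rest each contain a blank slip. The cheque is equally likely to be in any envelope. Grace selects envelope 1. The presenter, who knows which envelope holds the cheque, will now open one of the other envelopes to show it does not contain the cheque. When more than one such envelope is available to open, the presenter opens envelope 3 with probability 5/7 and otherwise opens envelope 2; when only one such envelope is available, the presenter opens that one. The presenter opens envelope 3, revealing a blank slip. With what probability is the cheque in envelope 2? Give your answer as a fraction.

7/12

Consider each possible location of the cheque in turn.
If it is in envelope 1 (prior 1/3): envelope 3 is available, opened with probability 5/7; weight (1/3)·(5/7) = 5/21.
If it is in envelope 2 (prior 1/3): only envelope 3 is available, probability 1; weight (1/3)·1 = 1/3.
If it is in envelope 3 (prior 1/3): the presenter opened envelope 3, so this case is ruled out; weight (1/3)·0 = 0.
The weights sum to 4/7.
So P(the cheque in envelope 2 | the presenter opened envelope 3) = (1/3) / (4/7) = 7/12.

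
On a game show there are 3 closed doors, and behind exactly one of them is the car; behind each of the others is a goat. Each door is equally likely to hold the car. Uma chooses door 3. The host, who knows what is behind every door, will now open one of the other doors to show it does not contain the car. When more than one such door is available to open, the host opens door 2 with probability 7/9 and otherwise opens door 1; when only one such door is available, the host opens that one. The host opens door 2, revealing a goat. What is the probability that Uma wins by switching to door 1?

9/16

Consider each possible location of the car in turn.
If it is behind door 1 (prior 1/3): only door 2 is available, probability 1; weight (1/3)·1 = 1/3.
If it is behind door 2 (prior 1/3): the host opened door 2, so this case is ruled out; weight (1/3)·0 = 0.
If it is behind door 3 (prior 1/3): door 2 is available, opened with probability 7/9; weight (1/3)·(7/9) = 7/27.
The weights sum to 16/27.
So P(the car behind door 1 | the host opened door 2) = (1/3) / (16/27) = 9/16.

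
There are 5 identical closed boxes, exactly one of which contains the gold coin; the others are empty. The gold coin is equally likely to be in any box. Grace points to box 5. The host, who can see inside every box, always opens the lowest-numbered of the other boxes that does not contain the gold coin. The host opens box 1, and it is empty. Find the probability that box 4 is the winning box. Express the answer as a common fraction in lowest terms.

Apply Bayes' rule, conditioning on where the gold coin actually is.
If it is in box 1 (prior 1/5): the host opened box 1, so this case is ruled out; weight (1/5)·0 = 0.
If it is in any of boxes 2, 3, 4, and 5 (prior 1/5 each): box 1 is the lowest-numbered option available, probability 1; weight (1/5)·1 = 1/5 each.
The weights sum to 4/5.
So P(the gold coin in box 4 | the host opened box 1) = (1/5) / (4/5) = 1/4.

1/4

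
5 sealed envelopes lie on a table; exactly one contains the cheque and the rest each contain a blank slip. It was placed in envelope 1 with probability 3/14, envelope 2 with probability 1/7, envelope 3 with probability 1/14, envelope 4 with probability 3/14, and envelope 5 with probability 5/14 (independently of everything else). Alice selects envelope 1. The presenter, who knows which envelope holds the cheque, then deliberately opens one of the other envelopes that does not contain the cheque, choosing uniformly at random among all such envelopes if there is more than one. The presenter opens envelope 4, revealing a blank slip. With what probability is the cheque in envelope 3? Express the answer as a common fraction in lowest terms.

4/41

Consider each possible location of the cheque in turn.
If it is in envelope 1 (prior 3/14): the presenter has 4 equally likely choices, so probability 1/4; weight (3/14)·(1/4) = 3/56.
If it is in envelope 2 (prior 1/7): the presenter has 3 equally likely choices, so probability 1/3; weight (1/7)·(1/3) = 1/21.
If it is in envelope 3 (prior 1/14): the presenter has 3 equally likely choices, so probability 1/3; weight (1/14)·(1/3) = 1/42.
If it is in envelope 4 (prior 3/14): the presenter opened envelope 4, so this case is ruled out; weight (3/14)·0 = 0.
If it is in envelope 5 (prior 5/14): the presenter has 3 equally likely choices, so probability 1/3; weight (5/14)·(1/3) = 5/42.
The weights sum to 41/168.
So P(the cheque in envelope 3 | the presenter opened envelope 4) = (1/42) / (41/168) = 4/41.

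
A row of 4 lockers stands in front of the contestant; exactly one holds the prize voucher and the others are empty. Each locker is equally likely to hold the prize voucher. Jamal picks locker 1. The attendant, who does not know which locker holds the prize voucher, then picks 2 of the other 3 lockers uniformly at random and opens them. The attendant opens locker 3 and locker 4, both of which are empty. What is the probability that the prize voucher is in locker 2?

Apply Bayes' rule, conditioning on where the prize voucher actually is.
If it is in either of lockers 1 and 2 (prior 1/4 each): the attendant picks exactly this set with probability 1/3 regardless, and none is the prize; weight (1/4)·(1/3) = 1/12 each.
If it is in either of lockers 3 and 4 (prior 1/4 each): that locker was opened and seen not to hold the prize — ruled out; weight (1/4)·0 = 0 each.
The weights sum to 1/6.
So P(the prize voucher in locker 2 | the attendant opened locker 3 and locker 4) = (1/12) / (1/6) = 1/2.

1/2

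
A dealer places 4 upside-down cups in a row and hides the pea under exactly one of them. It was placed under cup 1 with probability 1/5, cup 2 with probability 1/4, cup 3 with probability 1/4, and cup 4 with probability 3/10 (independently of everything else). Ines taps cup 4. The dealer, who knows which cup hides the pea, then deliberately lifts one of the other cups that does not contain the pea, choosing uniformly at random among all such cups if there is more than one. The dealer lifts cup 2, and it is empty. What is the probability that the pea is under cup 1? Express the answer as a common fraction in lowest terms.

Consider each possible location of the pea in turn.
If it is under cup 1 (prior 1/5): the dealer has 2 equally likely choices, so probability 1/2; weight (1/5)·(1/2) = 1/10.
If it is under cup 2 (prior 1/4): the dealer opened cup 2, so this case is ruled out; weight (1/4)·0 = 0.
If it is under cup 3 (prior 1/4): the dealer has 2 equally likely choices, so probability 1/2; weight (1/4)·(1/2) = 1/8.
If it is under cup 4 (prior 3/10): the dealer has 3 equally likely choices, so probability 1/3; weight (3/10)·(1/3) = 1/10.
The weights sum to 13/40.
So P(the pea under cup 1 | the dealer opened cup 2) = (1/10) / (13/40) = 4/13.

4/13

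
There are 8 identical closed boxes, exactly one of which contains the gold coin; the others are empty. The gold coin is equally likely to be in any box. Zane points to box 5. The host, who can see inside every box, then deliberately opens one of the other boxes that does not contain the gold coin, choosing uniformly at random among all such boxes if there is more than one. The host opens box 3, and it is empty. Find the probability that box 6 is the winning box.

Apply Bayes' rule, conditioning on where the gold coin actually is.
If it is in any of boxes 1, 2, 4, 6, 7, and 8 (prior 1/8 each): the host has 6 equally likely choices, so probability 1/6; weight (1/8)·(1/6) = 1/48 each.
If it is in box 3 (prior 1/8): the host opened box 3, so this case is ruled out; weight (1/8)·0 = 0.
If it is in box 5 (prior 1/8): the host has 7 equally likely choices, so probability 1/7; weight (1/8)·(1/7) = 1/56.
The weights sum to 1/7.
So P(the gold coin in box 6 | the host opened box 3) = (1/48) / (1/7) = 7/48.

7/48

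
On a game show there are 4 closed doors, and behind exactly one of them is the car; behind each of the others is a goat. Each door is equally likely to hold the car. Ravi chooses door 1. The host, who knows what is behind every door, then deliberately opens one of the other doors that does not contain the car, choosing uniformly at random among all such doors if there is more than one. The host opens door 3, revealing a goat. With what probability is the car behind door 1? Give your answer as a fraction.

Consider each possible location of the car in turn.
If it is behind door 1 (prior 1/4): the host has 3 equally likely choices, so probability 1/3; weight (1/4)·(1/3) = 1/12.
If it is behind either of doors 2 and 4 (prior 1/4 each): the host has 2 equally likely choices, so probability 1/2; weight (1/4)·(1/2) = 1/8 each.
If it is behind door 3 (prior 1/4): the host opened door 3, so this case is ruled out; weight (1/4)·0 = 0.
The weights sum to 1/3.
So P(the car behind door 1 | the host opened door 3) = (1/12) / (1/3) = 1/4.

1/4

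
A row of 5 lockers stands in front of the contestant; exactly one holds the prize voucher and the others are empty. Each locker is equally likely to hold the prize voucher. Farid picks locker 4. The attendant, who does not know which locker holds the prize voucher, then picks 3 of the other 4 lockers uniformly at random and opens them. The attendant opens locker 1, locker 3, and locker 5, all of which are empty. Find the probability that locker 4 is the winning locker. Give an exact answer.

Because the attendant chose which lockers to open without knowing where the prize voucher is, the choice is independent of the prize location. Learning that none of the 3 opened lockers holds the prize voucher simply rules out those 3 locations and leaves the remaining 2 lockers still equally likely by symmetry.
So P(the prize voucher in locker 4) = 1/2.

1/2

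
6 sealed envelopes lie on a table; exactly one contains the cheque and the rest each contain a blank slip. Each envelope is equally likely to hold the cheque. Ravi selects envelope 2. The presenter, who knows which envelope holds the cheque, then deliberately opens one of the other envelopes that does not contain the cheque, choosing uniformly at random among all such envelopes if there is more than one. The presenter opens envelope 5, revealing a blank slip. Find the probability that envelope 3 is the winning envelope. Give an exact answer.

5/24

Condition on the true location of the cheque.
If it is in any of envelopes 1, 3, 4, and 6 (prior 1/6 each): the presenter has 4 equally likely choices, so probability 1/4; weight (1/6)·(1/4) = 1/24 each.
If it is in envelope 2 (prior 1/6): the presenter has 5 equally likely choices, so probability 1/5; weight (1/6)·(1/5) = 1/30.
If it is in envelope 5 (prior 1/6): the presenter opened envelope 5, so this case is ruled out; weight (1/6)·0 = 0.
The weights sum to 1/5.
So P(the cheque in envelope 3 | the presenter opened envelope 5) = (1/24) / (1/5) = 5/24.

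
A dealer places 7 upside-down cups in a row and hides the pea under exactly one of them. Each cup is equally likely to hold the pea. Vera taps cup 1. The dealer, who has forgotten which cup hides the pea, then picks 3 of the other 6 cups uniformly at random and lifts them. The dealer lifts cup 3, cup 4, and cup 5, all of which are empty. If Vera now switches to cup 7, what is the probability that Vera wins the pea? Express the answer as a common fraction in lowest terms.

1/4

Consider each possible location of the pea in turn.
If it is under any of cups 1, 2, 6, and 7 (prior 1/7 each): the dealer picks exactly this set with probability 1/20 regardless, and none is the prize; weight (1/7)·(1/20) = 1/140 each.
If it is under any of cups 3, 4, and 5 (prior 1/7 each): that cup was opened and seen not to hold the prize — ruled out; weight (1/7)·0 = 0 each.
The weights sum to 1/35.
So P(the pea under cup 7 | the dealer opened cup 3, cup 4, and cup 5) = (1/140) / (1/35) = 1/4.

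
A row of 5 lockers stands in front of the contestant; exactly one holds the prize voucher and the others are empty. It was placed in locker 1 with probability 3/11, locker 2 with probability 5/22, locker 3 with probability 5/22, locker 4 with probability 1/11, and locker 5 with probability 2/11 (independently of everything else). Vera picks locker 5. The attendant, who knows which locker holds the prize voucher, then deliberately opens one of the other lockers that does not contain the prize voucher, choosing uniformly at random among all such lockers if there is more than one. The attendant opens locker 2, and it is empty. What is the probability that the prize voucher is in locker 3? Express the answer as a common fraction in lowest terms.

5/16

Apply Bayes' rule, conditioning on where the prize voucher actually is.
If it is in locker 1 (prior 3/11): the attendant has 3 equally likely choices, so probability 1/3; weight (3/11)·(1/3) = 1/11.
If it is in locker 2 (prior 5/22): the attendant opened locker 2, so this case is ruled out; weight (5/22)·0 = 0.
If it is in locker 3 (prior 5/22): the attendant has 3 equally likely choices, so probability 1/3; weight (5/22)·(1/3) = 5/66.
If it is in locker 4 (prior 1/11): the attendant has 3 equally likely choices, so probability 1/3; weight (1/11)·(1/3) = 1/33.
If it is in locker 5 (prior 2/11): the attendant has 4 equally likely choices, so probability 1/4; weight (2/11)·(1/4) = 1/22.
The weights sum to 8/33.
So P(the prize voucher in locker 3 | the attendant opened locker 2) = (5/66) / (8/33) = 5/16.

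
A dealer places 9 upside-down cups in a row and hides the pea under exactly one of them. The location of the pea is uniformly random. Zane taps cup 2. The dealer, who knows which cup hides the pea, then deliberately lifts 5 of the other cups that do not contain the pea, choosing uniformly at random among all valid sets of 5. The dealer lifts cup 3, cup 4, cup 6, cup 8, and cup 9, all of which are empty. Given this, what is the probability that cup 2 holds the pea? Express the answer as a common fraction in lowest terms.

1/9

Consider each possible location of the pea in turn.
If it is under any of cups 1, 5, and 7 (prior 1/9 each): the dealer has 21 equally likely choices, so probability 1/21; weight (1/9)·(1/21) = 1/189 each.
If it is under cup 2 (prior 1/9): the dealer has 56 equally likely choices, so probability 1/56; weight (1/9)·(1/56) = 1/504.
If it is under any of cups 3, 4, 6, 8, and 9 (prior 1/9 each): that cup was opened and seen not to hold the prize — ruled out; weight (1/9)·0 = 0 each.
The weights sum to 1/56.
So P(the pea under cup 2 | the dealer opened cup 3, cup 4, cup 6, cup 8, and cup 9) = (1/504) / (1/56) = 1/9.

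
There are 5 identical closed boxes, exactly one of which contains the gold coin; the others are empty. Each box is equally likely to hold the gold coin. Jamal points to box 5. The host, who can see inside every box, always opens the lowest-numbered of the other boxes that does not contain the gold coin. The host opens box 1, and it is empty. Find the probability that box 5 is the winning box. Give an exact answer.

Condition on the true location of the gold coin.
If it is in box 1 (prior 1/5): the host opened box 1, so this case is ruled out; weight (1/5)·0 = 0.
If it is in any of boxes 2, 3, 4, and 5 (prior 1/5 each): box 1 is the lowest-numbered option available, probability 1; weight (1/5)·1 = 1/5 each.
The weights sum to 4/5.
So P(the gold coin in box 5 | the host opened box 1) = (1/5) / (4/5) = 1/4.

1/4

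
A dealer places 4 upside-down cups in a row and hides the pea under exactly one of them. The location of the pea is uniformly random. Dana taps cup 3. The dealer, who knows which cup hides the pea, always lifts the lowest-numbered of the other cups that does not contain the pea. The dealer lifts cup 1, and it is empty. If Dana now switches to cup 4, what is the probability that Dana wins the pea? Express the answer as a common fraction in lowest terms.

1/3

Consider each possible location of the pea in turn.
If it is under cup 1 (prior 1/4): the dealer opened cup 1, so this case is ruled out; weight (1/4)·0 = 0.
If it is under any of cups 2, 3, and 4 (prior 1/4 each): cup 1 is the lowest-numbered option available, probability 1; weight (1/4)·1 = 1/4 each.
The weights sum to 3/4.
So P(the pea under cup 4 | the dealer opened cup 1) = (1/4) / (3/4) = 1/3.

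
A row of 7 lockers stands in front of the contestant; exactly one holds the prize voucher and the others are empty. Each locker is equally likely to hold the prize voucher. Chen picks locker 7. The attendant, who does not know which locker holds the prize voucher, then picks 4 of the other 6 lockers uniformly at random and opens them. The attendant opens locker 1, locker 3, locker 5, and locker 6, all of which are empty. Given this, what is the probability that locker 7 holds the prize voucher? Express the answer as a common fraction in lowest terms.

1/3

Because the attendant chose which lockers to open without knowing where the prize voucher is, the choice is independent of the prize location. Learning that none of the 4 opened lockers holds the prize voucher simply rules out those 4 locations and leaves the remaining 3 lockers still equally likely by symmetry.
So P(the prize voucher in locker 7) = 1/3.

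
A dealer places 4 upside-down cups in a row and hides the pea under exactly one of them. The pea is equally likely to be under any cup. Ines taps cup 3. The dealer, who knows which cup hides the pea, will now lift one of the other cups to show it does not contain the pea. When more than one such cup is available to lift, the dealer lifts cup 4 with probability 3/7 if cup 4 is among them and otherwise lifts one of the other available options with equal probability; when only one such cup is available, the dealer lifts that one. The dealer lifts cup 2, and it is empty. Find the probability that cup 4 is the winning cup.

Apply Bayes' rule, conditioning on where the pea actually is.
If it is under cup 1 (prior 1/4): cup 4 is available but not opened, probability 4/7; weight (1/4)·(4/7) = 1/7.
If it is under cup 2 (prior 1/4): the dealer opened cup 2, so this case is ruled out; weight (1/4)·0 = 0.
If it is under cup 3 (prior 1/4): cup 4 is available but not opened; cup 2 gets probability (1 − 3/7)/2 = 2/7; weight (1/4)·(2/7) = 1/14.
If it is under cup 4 (prior 1/4): cup 4 holds the prize so is unavailable; the dealer chooses uniformly among the 2 others, probability 1/2; weight (1/4)·(1/2) = 1/8.
The weights sum to 19/56.
So P(the pea under cup 4 | the dealer opened cup 2) = (1/8) / (19/56) = 7/19.

7/19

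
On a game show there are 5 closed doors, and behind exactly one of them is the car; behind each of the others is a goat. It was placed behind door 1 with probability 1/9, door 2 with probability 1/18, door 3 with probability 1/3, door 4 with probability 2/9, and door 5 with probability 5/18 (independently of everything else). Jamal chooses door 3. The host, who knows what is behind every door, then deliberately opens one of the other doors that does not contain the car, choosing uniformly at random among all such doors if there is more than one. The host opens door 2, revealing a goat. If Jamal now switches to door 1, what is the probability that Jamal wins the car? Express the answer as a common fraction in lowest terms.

4/31

Apply Bayes' rule, conditioning on where the car actually is.
If it is behind door 1 (prior 1/9): the host has 3 equally likely choices, so probability 1/3; weight (1/9)·(1/3) = 1/27.
If it is behind door 2 (prior 1/18): the host opened door 2, so this case is ruled out; weight (1/18)·0 = 0.
If it is behind door 3 (prior 1/3): the host has 4 equally likely choices, so probability 1/4; weight (1/3)·(1/4) = 1/12.
If it is behind door 4 (prior 2/9): the host has 3 equally likely choices, so probability 1/3; weight (2/9)·(1/3) = 2/27.
If it is behind door 5 (prior 5/18): the host has 3 equally likely choices, so probability 1/3; weight (5/18)·(1/3) = 5/54.
The weights sum to 31/108.
So P(the car behind door 1 | the host opened door 2) = (1/27) / (31/108) = 4/31.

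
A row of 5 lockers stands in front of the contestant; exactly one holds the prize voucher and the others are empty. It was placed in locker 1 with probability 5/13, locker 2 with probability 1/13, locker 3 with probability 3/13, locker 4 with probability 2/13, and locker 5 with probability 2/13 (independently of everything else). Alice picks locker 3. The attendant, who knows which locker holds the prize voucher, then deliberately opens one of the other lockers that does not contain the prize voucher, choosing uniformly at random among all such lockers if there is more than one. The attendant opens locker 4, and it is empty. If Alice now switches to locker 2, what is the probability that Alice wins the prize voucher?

Consider each possible location of the prize voucher in turn.
If it is in locker 1 (prior 5/13): the attendant has 3 equally likely choices, so probability 1/3; weight (5/13)·(1/3) = 5/39.
If it is in locker 2 (prior 1/13): the attendant has 3 equally likely choices, so probability 1/3; weight (1/13)·(1/3) = 1/39.
If it is in locker 3 (prior 3/13): the attendant has 4 equally likely choices, so probability 1/4; weight (3/13)·(1/4) = 3/52.
If it is in locker 4 (prior 2/13): the attendant opened locker 4, so this case is ruled out; weight (2/13)·0 = 0.
If it is in locker 5 (prior 2/13): the attendant has 3 equally likely choices, so probability 1/3; weight (2/13)·(1/3) = 2/39.
The weights sum to 41/156.
So P(the prize voucher in locker 2 | the attendant opened locker 4) = (1/39) / (41/156) = 4/41.

4/41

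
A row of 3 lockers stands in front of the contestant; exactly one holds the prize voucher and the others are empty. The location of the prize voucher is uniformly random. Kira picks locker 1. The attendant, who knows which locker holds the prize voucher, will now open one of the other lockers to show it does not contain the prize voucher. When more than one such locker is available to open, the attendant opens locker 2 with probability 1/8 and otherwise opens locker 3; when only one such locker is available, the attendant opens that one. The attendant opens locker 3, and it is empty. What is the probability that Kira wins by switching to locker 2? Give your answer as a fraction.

8/15

Apply Bayes' rule, conditioning on where the prize voucher actually is.
If it is in locker 1 (prior 1/3): locker 2 is available but not opened, probability 7/8; weight (1/3)·(7/8) = 7/24.
If it is in locker 2 (prior 1/3): only locker 3 is available, probability 1; weight (1/3)·1 = 1/3.
If it is in locker 3 (prior 1/3): the attendant opened locker 3, so this case is ruled out; weight (1/3)·0 = 0.
The weights sum to 5/8.
So P(the prize voucher in locker 2 | the attendant opened locker 3) = (1/3) / (5/8) = 8/15.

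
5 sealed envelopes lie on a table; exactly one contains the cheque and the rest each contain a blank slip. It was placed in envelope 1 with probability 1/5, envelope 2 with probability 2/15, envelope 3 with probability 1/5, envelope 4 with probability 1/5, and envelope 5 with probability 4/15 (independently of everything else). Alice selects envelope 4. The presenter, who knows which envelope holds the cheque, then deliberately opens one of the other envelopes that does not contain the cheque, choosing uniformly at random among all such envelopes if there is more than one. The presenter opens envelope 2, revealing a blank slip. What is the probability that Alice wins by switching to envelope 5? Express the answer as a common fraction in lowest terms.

Consider each possible location of the cheque in turn.
If it is in either of envelopes 1 and 3 (prior 1/5 each): the presenter has 3 equally likely choices, so probability 1/3; weight (1/5)·(1/3) = 1/15 each.
If it is in envelope 2 (prior 2/15): the presenter opened envelope 2, so this case is ruled out; weight (2/15)·0 = 0.
If it is in envelope 4 (prior 1/5): the presenter has 4 equally likely choices, so probability 1/4; weight (1/5)·(1/4) = 1/20.
If it is in envelope 5 (prior 4/15): the presenter has 3 equally likely choices, so probability 1/3; weight (4/15)·(1/3) = 4/45.
The weights sum to 49/180.
So P(the cheque in envelope 5 | the presenter opened envelope 2) = (4/45) / (49/180) = 16/49.

16/49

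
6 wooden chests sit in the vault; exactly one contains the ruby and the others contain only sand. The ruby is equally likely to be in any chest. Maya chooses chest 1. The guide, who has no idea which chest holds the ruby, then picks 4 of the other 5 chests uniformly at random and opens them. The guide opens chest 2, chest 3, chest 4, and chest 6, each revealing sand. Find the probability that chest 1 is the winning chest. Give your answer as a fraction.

1/2

Consider each possible location of the ruby in turn.
If it is in either of chests 1 and 5 (prior 1/6 each): the guide picks exactly this set with probability 1/5 regardless, and none is the prize; weight (1/6)·(1/5) = 1/30 each.
If it is in any of chests 2, 3, 4, and 6 (prior 1/6 each): that chest was opened and seen not to hold the prize — ruled out; weight (1/6)·0 = 0 each.
The weights sum to 1/15.
So P(the ruby in chest 1 | the guide opened chest 2, chest 3, chest 4, and chest 6) = (1/30) / (1/15) = 1/2.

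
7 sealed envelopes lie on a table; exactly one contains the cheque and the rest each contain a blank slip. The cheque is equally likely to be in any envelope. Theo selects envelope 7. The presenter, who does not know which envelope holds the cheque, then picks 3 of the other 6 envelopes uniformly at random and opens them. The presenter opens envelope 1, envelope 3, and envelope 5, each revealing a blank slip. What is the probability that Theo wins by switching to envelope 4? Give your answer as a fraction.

1/4

Apply Bayes' rule, conditioning on where the cheque actually is.
If it is in any of envelopes 1, 3, and 5 (prior 1/7 each): that envelope was opened and seen not to hold the prize — ruled out; weight (1/7)·0 = 0 each.
If it is in any of envelopes 2, 4, 6, and 7 (prior 1/7 each): the presenter picks exactly this set with probability 1/20 regardless, and none is the prize; weight (1/7)·(1/20) = 1/140 each.
The weights sum to 1/35.
So P(the cheque in envelope 4 | the presenter opened envelope 1, envelope 3, and envelope 5) = (1/140) / (1/35) = 1/4.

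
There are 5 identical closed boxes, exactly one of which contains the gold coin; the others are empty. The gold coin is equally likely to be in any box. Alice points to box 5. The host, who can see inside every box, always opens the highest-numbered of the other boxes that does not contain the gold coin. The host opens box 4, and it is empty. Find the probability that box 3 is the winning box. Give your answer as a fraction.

Apply Bayes' rule, conditioning on where the gold coin actually is.
If it is in any of boxes 1, 2, 3, and 5 (prior 1/5 each): box 4 is the highest-numbered option available, probability 1; weight (1/5)·1 = 1/5 each.
If it is in box 4 (prior 1/5): the host opened box 4, so this case is ruled out; weight (1/5)·0 = 0.
The weights sum to 4/5.
So P(the gold coin in box 3 | the host opened box 4) = (1/5) / (4/5) = 1/4.

1/4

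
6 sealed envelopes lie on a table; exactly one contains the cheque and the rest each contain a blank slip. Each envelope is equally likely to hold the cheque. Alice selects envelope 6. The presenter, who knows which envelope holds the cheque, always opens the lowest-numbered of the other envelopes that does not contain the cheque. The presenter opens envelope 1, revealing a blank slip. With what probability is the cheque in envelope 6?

Condition on the true location of the cheque.
If it is in envelope 1 (prior 1/6): the presenter opened envelope 1, so this case is ruled out; weight (1/6)·0 = 0.
If it is in any of envelopes 2, 3, 4, 5, and 6 (prior 1/6 each): envelope 1 is the lowest-numbered option available, probability 1; weight (1/6)·1 = 1/6 each.
The weights sum to 5/6.
So P(the cheque in envelope 6 | the presenter opened envelope 1) = (1/6) / (5/6) = 1/5.

1/5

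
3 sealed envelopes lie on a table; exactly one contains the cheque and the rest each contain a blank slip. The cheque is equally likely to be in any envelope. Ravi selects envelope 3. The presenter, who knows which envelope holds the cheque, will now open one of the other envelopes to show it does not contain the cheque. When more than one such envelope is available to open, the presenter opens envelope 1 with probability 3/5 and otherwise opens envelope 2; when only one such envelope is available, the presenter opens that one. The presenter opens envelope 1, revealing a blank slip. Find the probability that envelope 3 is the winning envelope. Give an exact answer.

Consider each possible location of the cheque in turn.
If it is in envelope 1 (prior 1/3): the presenter opened envelope 1, so this case is ruled out; weight (1/3)·0 = 0.
If it is in envelope 2 (prior 1/3): only envelope 1 is available, probability 1; weight (1/3)·1 = 1/3.
If it is in envelope 3 (prior 1/3): envelope 1 is available, opened with probability 3/5; weight (1/3)·(3/5) = 1/5.
The weights sum to 8/15.
So P(the cheque in envelope 3 | the presenter opened envelope 1) = (1/5) / (8/15) = 3/8.

3/8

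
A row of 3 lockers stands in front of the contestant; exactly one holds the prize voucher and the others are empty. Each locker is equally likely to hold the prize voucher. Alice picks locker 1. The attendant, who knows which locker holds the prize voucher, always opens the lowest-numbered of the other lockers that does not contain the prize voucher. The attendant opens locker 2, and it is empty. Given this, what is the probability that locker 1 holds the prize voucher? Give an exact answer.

Condition on the true location of the prize voucher.
If it is in either of lockers 1 and 3 (prior 1/3 each): locker 2 is the lowest-numbered option available, probability 1; weight (1/3)·1 = 1/3 each.
If it is in locker 2 (prior 1/3): the attendant opened locker 2, so this case is ruled out; weight (1/3)·0 = 0.
The weights sum to 2/3.
So P(the prize voucher in locker 1 | the attendant opened locker 2) = (1/3) / (2/3) = 1/2.

1/2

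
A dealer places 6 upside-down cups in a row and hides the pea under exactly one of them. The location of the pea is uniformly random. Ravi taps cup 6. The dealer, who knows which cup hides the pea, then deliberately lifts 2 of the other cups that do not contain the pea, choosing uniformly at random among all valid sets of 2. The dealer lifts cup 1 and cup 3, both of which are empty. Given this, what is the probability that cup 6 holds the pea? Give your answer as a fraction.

1/6

Apply Bayes' rule, conditioning on where the pea actually is.
If it is under either of cups 1 and 3 (prior 1/6 each): that cup was opened and seen not to hold the prize — ruled out; weight (1/6)·0 = 0 each.
If it is under any of cups 2, 4, and 5 (prior 1/6 each): the dealer has 6 equally likely choices, so probability 1/6; weight (1/6)·(1/6) = 1/36 each.
If it is under cup 6 (prior 1/6): the dealer has 10 equally likely choices, so probability 1/10; weight (1/6)·(1/10) = 1/60.
The weights sum to 1/10.
So P(the pea under cup 6 | the dealer opened cup 1 and cup 3) = (1/60) / (1/10) = 1/6.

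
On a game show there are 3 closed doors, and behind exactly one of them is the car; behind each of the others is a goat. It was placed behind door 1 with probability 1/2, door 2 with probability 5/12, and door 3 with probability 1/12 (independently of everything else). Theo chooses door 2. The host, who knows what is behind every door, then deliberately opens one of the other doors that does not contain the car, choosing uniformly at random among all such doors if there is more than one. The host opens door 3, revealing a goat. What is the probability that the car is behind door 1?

Condition on the true location of the car.
If it is behind door 1 (prior 1/2): the host has no choice, probability 1; weight (1/2)·1 = 1/2.
If it is behind door 2 (prior 5/12): the host has 2 equally likely choices, so probability 1/2; weight (5/12)·(1/2) = 5/24.
If it is behind door 3 (prior 1/12): the host opened door 3, so this case is ruled out; weight (1/12)·0 = 0.
The weights sum to 17/24.
So P(the car behind door 1 | the host opened door 3) = (1/2) / (17/24) = 12/17.

12/17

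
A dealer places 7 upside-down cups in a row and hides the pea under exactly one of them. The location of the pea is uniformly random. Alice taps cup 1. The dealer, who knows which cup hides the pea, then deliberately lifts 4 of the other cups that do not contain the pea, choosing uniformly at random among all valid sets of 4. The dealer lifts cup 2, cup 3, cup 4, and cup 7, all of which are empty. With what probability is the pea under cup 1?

1/7

Consider each possible location of the pea in turn.
If it is under cup 1 (prior 1/7): the dealer has 15 equally likely choices, so probability 1/15; weight (1/7)·(1/15) = 1/105.
If it is under any of cups 2, 3, 4, and 7 (prior 1/7 each): that cup was opened and seen not to hold the prize — ruled out; weight (1/7)·0 = 0 each.
If it is under either of cups 5 and 6 (prior 1/7 each): the dealer has 5 equally likely choices, so probability 1/5; weight (1/7)·(1/5) = 1/35 each.
The weights sum to 1/15.
So P(the pea under cup 1 | the dealer opened cup 2, cup 3, cup 4, and cup 7) = (1/105) / (1/15) = 1/7.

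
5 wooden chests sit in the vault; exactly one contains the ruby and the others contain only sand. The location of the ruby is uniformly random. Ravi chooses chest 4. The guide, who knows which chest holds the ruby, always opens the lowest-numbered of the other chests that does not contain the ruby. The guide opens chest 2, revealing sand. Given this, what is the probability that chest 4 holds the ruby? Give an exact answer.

Apply Bayes' rule, conditioning on where the ruby actually is.
If it is in chest 1 (prior 1/5): chest 2 is the lowest-numbered option available, probability 1; weight (1/5)·1 = 1/5.
If it is in chest 2 (prior 1/5): the guide opened chest 2, so this case is ruled out; weight (1/5)·0 = 0.
If it is in any of chests 3, 4, and 5 (prior 1/5 each): the guide would have opened chest 1 instead, probability 0; weight (1/5)·0 = 0 each.
The weights sum to 1/5.
So P(the ruby in chest 4 | the guide opened chest 2) = 0 / (1/5) = 0.

0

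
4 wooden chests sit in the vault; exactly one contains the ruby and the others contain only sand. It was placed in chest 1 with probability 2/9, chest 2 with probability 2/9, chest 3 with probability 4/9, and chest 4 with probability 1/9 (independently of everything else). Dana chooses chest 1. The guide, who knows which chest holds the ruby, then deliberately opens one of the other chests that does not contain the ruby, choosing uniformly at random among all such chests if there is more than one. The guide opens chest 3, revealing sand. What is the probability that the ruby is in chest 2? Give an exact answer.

Consider each possible location of the ruby in turn.
If it is in chest 1 (prior 2/9): the guide has 3 equally likely choices, so probability 1/3; weight (2/9)·(1/3) = 2/27.
If it is in chest 2 (prior 2/9): the guide has 2 equally likely choices, so probability 1/2; weight (2/9)·(1/2) = 1/9.
If it is in chest 3 (prior 4/9): the guide opened chest 3, so this case is ruled out; weight (4/9)·0 = 0.
If it is in chest 4 (prior 1/9): the guide has 2 equally likely choices, so probability 1/2; weight (1/9)·(1/2) = 1/18.
The weights sum to 13/54.
So P(the ruby in chest 2 | the guide opened chest 3) = (1/9) / (13/54) = 6/13.

6/13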